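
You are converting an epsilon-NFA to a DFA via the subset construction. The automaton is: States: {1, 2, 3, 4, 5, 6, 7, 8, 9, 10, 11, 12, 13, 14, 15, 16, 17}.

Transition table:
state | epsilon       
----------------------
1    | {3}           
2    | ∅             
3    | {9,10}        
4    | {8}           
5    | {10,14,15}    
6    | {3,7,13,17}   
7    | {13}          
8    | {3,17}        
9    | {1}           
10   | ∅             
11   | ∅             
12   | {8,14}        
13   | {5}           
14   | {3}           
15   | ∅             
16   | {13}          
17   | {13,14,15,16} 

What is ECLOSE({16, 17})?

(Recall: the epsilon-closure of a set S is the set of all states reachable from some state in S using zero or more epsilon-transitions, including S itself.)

Start with {16, 17}.
From 16 via epsilon: add 13.
From 17 via epsilon: add 14, 15.
From 13 via epsilon: add 5.
From 14 via epsilon: add 3.
From 3 via epsilon: add 9, 10.
From 9 via epsilon: add 1.
No new states can be added; the closed set is {1, 3, 5, 9, 10, 13, 14, 15, 16, 17}.

{1, 3, 5, 9, 10, 13, 14, 15, 16, 17}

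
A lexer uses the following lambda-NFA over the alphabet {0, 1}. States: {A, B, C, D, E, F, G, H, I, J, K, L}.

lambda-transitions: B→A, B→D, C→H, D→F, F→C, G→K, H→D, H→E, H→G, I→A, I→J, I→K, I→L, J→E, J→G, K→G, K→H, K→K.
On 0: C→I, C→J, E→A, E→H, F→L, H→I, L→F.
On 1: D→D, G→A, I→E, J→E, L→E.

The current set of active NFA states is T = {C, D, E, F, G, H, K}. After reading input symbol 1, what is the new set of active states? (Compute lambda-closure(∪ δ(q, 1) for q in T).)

D on 1 → {D}.
G on 1 → {A}.
No 1-transition from C, E, F, H, K.
Union after reading 1: {A, D}.
Now take the lambda-closure:
From D via lambda: add F.
From F via lambda: add C.
From C via lambda: add H.
From H via lambda: add E, G.
From G via lambda: add K.
No new states can be added; the closed set is {A, C, D, E, F, G, H, K}.

{A, C, D, E, F, G, H, K}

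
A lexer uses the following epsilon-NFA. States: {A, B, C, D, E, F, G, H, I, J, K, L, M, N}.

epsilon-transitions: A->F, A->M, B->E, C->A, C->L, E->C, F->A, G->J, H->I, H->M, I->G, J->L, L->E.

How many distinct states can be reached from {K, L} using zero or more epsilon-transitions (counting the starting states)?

7

Start with {K, L}.
From L via epsilon: add E.
From E via epsilon: add C.
From C via epsilon: add A.
From A via epsilon: add F, M.
epsilon-closure = {A, C, E, F, K, L, M}, which has 7 states.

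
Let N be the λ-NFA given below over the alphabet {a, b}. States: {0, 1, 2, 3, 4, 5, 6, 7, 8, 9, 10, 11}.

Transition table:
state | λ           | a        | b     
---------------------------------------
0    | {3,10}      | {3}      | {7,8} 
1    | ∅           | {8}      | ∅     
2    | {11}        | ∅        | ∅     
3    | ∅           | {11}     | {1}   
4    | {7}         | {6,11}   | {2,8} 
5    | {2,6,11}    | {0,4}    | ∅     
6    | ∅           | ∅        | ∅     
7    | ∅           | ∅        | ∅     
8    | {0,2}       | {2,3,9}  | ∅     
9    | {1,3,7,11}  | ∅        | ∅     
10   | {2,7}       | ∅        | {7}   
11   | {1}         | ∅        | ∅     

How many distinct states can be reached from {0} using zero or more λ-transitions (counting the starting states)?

7

Start with {0}.
From 0 via λ: add 3, 10.
From 10 via λ: add 2, 7.
From 2 via λ: add 11.
From 11 via λ: add 1.
λ-closure = {0, 1, 2, 3, 7, 10, 11}, which has 7 states.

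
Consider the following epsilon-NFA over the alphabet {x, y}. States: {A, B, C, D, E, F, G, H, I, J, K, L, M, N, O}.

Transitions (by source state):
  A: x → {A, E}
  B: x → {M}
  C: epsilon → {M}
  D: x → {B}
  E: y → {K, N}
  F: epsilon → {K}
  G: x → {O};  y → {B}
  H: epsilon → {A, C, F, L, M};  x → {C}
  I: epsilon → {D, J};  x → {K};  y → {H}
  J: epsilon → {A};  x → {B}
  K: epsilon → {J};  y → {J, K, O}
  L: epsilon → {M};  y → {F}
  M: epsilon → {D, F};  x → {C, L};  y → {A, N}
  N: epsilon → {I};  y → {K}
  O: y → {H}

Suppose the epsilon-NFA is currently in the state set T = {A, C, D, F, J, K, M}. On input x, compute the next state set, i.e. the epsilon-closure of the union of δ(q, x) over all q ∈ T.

A on x → {A, E}.
D on x → {B}.
J on x → {B}.
M on x → {C, L}.
No x-transition from C, F, K.
Union after reading x: {A, B, C, E, L}.
Now take the epsilon-closure:
From C via epsilon: add M.
From M via epsilon: add D, F.
From F via epsilon: add K.
From K via epsilon: add J.
No new states can be added; the closed set is {A, B, C, D, E, F, J, K, L, M}.

{A, B, C, D, E, F, J, K, L, M}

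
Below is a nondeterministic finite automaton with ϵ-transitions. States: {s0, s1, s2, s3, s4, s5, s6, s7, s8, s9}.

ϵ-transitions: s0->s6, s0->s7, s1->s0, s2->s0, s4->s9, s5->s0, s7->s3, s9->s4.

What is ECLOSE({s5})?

Start with {s5}.
From s5 via ϵ: add s0.
From s0 via ϵ: add s6, s7.
From s7 via ϵ: add s3.
No new states can be added; the closed set is {s0, s3, s5, s6, s7}.

{s0, s3, s5, s6, s7}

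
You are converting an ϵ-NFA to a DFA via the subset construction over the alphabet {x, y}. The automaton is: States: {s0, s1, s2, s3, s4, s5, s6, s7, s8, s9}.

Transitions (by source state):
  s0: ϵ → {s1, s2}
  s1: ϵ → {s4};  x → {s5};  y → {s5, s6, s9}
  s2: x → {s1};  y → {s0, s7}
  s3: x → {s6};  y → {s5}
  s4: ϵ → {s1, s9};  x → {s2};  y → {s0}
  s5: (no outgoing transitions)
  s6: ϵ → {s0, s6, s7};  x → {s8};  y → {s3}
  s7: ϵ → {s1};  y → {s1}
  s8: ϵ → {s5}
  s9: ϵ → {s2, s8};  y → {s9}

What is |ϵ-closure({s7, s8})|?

7

Start with {s7, s8}.
From s7 via ϵ: add s1.
From s8 via ϵ: add s5.
From s1 via ϵ: add s4.
From s4 via ϵ: add s9.
From s9 via ϵ: add s2.
ϵ-closure = {s1, s2, s4, s5, s7, s8, s9}, which has 7 states.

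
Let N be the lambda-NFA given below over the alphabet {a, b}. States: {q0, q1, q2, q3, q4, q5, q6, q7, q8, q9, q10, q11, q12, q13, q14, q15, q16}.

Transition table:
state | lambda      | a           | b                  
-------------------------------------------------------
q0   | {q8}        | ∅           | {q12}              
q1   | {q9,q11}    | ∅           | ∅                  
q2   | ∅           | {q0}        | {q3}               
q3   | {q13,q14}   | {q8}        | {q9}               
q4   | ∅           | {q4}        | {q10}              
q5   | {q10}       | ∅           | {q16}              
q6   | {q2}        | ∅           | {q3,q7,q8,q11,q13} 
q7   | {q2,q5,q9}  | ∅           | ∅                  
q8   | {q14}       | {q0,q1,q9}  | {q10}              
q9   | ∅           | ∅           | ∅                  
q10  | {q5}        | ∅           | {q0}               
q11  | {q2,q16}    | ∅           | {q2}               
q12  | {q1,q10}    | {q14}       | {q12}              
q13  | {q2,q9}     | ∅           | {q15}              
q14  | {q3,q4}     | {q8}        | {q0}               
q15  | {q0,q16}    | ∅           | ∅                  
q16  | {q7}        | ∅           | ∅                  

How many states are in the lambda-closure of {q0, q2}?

Start with {q0, q2}.
From q0 via lambda: add q8.
From q8 via lambda: add q14.
From q14 via lambda: add q3, q4.
From q3 via lambda: add q13.
From q13 via lambda: add q9.
lambda-closure = {q0, q2, q3, q4, q8, q9, q13, q14}, which has 8 states.

8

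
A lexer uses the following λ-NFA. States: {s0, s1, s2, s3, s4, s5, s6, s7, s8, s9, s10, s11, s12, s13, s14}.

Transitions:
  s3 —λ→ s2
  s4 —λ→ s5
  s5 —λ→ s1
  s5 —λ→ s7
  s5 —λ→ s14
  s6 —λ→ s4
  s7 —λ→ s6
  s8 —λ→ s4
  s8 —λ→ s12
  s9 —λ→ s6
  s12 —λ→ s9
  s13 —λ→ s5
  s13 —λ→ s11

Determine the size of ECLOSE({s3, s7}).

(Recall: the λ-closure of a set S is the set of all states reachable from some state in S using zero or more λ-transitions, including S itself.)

8

Start with {s3, s7}.
From s3 via λ: add s2.
From s7 via λ: add s6.
From s6 via λ: add s4.
From s4 via λ: add s5.
From s5 via λ: add s1, s14.
λ-closure = {s1, s2, s3, s4, s5, s6, s7, s14}, which has 8 states.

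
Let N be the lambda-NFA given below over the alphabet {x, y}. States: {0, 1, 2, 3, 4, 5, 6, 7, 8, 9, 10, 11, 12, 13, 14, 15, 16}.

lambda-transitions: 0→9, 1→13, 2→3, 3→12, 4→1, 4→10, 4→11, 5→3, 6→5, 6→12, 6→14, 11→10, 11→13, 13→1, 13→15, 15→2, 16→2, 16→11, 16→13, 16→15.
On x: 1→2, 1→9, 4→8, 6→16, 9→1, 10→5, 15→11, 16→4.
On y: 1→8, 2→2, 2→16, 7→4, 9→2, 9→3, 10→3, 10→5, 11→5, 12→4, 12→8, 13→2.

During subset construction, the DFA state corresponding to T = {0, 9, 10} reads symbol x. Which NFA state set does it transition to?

{1, 2, 3, 5, 12, 13, 15}

9 on x → {1}.
10 on x → {5}.
No x-transition from 0.
Union after reading x: {1, 5}.
Now take the lambda-closure:
From 1 via lambda: add 13.
From 5 via lambda: add 3.
From 3 via lambda: add 12.
From 13 via lambda: add 15.
From 15 via lambda: add 2.
No new states can be added; the closed set is {1, 2, 3, 5, 12, 13, 15}.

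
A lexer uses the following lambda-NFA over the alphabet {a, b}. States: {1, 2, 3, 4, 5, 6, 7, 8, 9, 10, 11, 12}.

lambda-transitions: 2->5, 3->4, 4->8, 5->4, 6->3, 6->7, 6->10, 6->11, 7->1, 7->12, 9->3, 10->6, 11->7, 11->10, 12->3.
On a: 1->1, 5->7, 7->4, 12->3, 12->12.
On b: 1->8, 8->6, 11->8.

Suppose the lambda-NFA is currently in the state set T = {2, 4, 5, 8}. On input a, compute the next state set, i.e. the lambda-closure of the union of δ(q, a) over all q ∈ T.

5 on a → {7}.
No a-transition from 2, 4, 8.
Union after reading a: {7}.
Now take the lambda-closure:
From 7 via lambda: add 1, 12.
From 12 via lambda: add 3.
From 3 via lambda: add 4.
From 4 via lambda: add 8.
No new states can be added; the closed set is {1, 3, 4, 7, 8, 12}.

{1, 3, 4, 7, 8, 12}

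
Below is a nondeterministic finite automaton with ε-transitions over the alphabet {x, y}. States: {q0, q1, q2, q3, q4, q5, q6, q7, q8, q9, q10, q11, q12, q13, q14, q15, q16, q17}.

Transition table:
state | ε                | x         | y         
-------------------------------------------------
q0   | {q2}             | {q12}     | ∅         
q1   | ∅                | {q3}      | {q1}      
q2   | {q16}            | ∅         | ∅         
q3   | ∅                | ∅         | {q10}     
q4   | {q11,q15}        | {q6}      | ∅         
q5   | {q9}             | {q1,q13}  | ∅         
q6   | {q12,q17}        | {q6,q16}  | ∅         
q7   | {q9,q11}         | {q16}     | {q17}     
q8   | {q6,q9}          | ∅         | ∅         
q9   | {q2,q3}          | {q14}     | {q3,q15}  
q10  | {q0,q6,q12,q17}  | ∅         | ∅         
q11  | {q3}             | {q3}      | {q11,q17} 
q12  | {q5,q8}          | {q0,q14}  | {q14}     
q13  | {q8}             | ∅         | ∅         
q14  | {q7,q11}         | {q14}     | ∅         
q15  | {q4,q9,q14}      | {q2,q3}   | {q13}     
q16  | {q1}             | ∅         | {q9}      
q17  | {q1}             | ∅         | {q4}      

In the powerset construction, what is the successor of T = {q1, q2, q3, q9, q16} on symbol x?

{q1, q2, q3, q7, q9, q11, q14, q16}

q1 on x → {q3}.
q9 on x → {q14}.
No x-transition from q2, q3, q16.
Union after reading x: {q3, q14}.
Now take the ε-closure:
From q14 via ε: add q7, q11.
From q7 via ε: add q9.
From q9 via ε: add q2.
From q2 via ε: add q16.
From q16 via ε: add q1.
No new states can be added; the closed set is {q1, q2, q3, q7, q9, q11, q14, q16}.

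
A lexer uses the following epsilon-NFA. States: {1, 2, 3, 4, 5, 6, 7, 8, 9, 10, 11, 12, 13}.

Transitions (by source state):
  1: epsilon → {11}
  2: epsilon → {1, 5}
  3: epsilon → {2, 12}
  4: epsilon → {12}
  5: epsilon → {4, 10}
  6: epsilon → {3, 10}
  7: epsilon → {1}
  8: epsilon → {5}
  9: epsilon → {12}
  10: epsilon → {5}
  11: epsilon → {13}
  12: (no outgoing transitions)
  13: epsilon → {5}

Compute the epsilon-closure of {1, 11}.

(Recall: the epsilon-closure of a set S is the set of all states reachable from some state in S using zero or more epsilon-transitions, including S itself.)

Start with {1, 11}.
From 11 via epsilon: add 13.
From 13 via epsilon: add 5.
From 5 via epsilon: add 4, 10.
From 4 via epsilon: add 12.
No new states can be added; the closed set is {1, 4, 5, 10, 11, 12, 13}.

{1, 4, 5, 10, 11, 12, 13}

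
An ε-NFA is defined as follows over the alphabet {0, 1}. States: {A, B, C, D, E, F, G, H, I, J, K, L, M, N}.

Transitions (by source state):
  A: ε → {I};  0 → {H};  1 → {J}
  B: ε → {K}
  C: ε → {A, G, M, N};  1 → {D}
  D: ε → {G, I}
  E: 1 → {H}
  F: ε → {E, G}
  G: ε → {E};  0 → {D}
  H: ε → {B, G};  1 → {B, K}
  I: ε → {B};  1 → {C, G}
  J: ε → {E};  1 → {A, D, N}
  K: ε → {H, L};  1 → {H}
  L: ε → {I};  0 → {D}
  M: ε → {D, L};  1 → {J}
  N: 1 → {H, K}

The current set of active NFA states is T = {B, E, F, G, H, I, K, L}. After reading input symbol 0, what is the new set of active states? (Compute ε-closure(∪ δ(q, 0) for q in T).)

{B, D, E, G, H, I, K, L}

G on 0 → {D}.
L on 0 → {D}.
No 0-transition from B, E, F, H, I, K.
Union after reading 0: {D}.
Now take the ε-closure:
From D via ε: add G, I.
From G via ε: add E.
From I via ε: add B.
From B via ε: add K.
From K via ε: add H, L.
No new states can be added; the closed set is {B, D, E, G, H, I, K, L}.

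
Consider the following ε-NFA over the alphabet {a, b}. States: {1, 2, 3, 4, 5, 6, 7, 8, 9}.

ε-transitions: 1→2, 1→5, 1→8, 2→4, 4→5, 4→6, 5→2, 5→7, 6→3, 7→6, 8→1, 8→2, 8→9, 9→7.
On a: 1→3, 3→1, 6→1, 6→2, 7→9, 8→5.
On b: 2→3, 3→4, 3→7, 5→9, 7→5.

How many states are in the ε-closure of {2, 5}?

Start with {2, 5}.
From 2 via ε: add 4.
From 5 via ε: add 7.
From 4 via ε: add 6.
From 6 via ε: add 3.
ε-closure = {2, 3, 4, 5, 6, 7}, which has 6 states.

6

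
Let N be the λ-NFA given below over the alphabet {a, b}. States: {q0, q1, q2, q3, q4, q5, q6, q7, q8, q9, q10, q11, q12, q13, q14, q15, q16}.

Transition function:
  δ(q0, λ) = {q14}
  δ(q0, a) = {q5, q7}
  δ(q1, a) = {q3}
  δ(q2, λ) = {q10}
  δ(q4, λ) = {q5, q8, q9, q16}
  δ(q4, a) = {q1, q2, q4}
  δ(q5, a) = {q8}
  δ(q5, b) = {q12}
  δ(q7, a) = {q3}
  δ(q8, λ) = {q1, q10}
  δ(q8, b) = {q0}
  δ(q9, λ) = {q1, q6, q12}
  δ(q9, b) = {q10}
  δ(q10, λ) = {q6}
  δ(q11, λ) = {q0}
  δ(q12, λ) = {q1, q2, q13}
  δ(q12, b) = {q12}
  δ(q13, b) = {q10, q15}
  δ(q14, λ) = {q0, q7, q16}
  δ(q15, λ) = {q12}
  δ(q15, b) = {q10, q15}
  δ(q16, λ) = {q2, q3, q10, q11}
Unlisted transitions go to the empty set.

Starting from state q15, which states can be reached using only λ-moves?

{q1, q2, q6, q10, q12, q13, q15}

Start with {q15}.
From q15 via λ: add q12.
From q12 via λ: add q1, q2, q13.
From q2 via λ: add q10.
From q10 via λ: add q6.
No new states can be added; the closed set is {q1, q2, q6, q10, q12, q13, q15}.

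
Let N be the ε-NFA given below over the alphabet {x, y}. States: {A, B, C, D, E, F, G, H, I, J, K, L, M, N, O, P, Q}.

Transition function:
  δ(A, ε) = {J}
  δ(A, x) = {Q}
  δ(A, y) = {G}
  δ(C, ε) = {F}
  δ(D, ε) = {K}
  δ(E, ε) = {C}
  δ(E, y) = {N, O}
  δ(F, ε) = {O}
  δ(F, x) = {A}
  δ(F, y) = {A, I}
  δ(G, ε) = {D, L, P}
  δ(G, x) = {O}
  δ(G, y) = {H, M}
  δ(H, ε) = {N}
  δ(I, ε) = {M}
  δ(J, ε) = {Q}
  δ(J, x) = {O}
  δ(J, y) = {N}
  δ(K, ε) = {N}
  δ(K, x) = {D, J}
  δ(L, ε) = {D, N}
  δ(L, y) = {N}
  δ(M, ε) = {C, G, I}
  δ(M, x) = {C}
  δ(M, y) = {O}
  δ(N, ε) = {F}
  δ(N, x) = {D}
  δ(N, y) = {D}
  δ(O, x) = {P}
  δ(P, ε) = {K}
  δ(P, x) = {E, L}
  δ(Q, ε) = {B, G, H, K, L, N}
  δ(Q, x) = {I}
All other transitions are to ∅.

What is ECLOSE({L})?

Start with {L}.
From L via ε: add D, N.
From D via ε: add K.
From N via ε: add F.
From F via ε: add O.
No new states can be added; the closed set is {D, F, K, L, N, O}.

{D, F, K, L, N, O}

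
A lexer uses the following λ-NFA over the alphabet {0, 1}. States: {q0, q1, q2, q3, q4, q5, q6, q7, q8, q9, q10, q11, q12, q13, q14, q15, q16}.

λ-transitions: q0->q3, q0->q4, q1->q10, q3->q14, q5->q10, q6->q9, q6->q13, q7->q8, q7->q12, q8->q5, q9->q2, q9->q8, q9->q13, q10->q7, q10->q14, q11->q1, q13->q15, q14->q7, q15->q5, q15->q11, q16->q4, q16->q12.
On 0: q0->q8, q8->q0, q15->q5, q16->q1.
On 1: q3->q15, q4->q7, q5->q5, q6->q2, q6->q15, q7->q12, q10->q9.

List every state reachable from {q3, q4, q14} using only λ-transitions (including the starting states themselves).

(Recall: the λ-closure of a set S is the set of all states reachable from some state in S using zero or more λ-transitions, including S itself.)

Start with {q3, q4, q14}.
From q14 via λ: add q7.
From q7 via λ: add q8, q12.
From q8 via λ: add q5.
From q5 via λ: add q10.
No new states can be added; the closed set is {q3, q4, q5, q7, q8, q10, q12, q14}.

{q3, q4, q5, q7, q8, q10, q12, q14}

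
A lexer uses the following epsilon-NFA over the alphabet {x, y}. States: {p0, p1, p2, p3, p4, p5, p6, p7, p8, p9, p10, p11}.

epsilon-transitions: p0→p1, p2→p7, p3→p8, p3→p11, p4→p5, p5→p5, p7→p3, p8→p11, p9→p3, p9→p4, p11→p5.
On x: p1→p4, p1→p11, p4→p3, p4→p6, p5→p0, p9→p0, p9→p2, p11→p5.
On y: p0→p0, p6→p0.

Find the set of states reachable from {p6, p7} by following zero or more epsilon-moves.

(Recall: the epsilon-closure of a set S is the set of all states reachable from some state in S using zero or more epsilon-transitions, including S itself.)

{p3, p5, p6, p7, p8, p11}

Start with {p6, p7}.
From p7 via epsilon: add p3.
From p3 via epsilon: add p8, p11.
From p11 via epsilon: add p5.
No new states can be added; the closed set is {p3, p5, p6, p7, p8, p11}.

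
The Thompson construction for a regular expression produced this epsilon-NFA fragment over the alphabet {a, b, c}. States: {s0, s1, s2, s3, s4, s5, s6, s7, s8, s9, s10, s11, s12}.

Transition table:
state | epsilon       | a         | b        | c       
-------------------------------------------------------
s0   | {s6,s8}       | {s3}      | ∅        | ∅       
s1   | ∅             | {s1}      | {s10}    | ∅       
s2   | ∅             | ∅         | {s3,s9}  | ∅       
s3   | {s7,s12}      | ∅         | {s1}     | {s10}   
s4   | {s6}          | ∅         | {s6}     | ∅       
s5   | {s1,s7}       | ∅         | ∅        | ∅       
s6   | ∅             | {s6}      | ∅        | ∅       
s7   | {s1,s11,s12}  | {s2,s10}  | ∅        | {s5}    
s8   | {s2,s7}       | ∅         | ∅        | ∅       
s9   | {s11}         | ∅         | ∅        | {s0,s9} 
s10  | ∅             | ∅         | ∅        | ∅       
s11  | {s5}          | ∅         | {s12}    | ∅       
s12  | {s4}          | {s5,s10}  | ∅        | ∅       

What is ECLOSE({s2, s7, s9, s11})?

{s1, s2, s4, s5, s6, s7, s9, s11, s12}

Start with {s2, s7, s9, s11}.
From s7 via epsilon: add s1, s12.
From s11 via epsilon: add s5.
From s12 via epsilon: add s4.
From s4 via epsilon: add s6.
No new states can be added; the closed set is {s1, s2, s4, s5, s6, s7, s9, s11, s12}.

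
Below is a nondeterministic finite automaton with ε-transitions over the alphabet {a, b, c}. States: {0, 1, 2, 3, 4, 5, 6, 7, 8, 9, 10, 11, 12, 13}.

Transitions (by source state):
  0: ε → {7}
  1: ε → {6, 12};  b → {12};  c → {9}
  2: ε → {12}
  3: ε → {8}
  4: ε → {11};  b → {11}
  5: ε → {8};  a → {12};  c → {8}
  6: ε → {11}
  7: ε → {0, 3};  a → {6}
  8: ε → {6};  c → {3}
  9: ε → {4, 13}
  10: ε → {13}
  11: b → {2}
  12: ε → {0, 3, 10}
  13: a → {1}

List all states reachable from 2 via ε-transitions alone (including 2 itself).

{0, 2, 3, 6, 7, 8, 10, 11, 12, 13}

Start with {2}.
From 2 via ε: add 12.
From 12 via ε: add 0, 3, 10.
From 0 via ε: add 7.
From 3 via ε: add 8.
From 10 via ε: add 13.
From 8 via ε: add 6.
From 6 via ε: add 11.
No new states can be added; the closed set is {0, 2, 3, 6, 7, 8, 10, 11, 12, 13}.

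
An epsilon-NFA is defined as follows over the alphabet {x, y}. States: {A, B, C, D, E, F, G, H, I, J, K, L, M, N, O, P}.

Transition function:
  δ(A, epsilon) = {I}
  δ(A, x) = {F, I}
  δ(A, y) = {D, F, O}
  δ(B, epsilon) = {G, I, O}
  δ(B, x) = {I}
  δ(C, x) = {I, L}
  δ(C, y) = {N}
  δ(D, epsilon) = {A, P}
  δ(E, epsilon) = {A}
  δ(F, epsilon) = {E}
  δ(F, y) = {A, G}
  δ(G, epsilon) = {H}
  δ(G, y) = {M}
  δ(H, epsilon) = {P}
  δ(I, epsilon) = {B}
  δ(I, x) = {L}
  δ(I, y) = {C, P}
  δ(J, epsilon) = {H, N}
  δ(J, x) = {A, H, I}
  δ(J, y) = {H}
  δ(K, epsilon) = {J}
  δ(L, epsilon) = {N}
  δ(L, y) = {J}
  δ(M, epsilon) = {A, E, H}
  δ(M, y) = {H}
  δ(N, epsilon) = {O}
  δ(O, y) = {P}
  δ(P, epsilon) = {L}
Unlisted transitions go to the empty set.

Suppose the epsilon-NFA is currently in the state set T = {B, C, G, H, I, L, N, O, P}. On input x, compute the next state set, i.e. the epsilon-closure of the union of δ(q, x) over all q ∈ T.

B on x → {I}.
C on x → {I, L}.
I on x → {L}.
No x-transition from G, H, L, N, O, P.
Union after reading x: {I, L}.
Now take the epsilon-closure:
From I via epsilon: add B.
From L via epsilon: add N.
From B via epsilon: add G, O.
From G via epsilon: add H.
From H via epsilon: add P.
No new states can be added; the closed set is {B, G, H, I, L, N, O, P}.

{B, G, H, I, L, N, O, P}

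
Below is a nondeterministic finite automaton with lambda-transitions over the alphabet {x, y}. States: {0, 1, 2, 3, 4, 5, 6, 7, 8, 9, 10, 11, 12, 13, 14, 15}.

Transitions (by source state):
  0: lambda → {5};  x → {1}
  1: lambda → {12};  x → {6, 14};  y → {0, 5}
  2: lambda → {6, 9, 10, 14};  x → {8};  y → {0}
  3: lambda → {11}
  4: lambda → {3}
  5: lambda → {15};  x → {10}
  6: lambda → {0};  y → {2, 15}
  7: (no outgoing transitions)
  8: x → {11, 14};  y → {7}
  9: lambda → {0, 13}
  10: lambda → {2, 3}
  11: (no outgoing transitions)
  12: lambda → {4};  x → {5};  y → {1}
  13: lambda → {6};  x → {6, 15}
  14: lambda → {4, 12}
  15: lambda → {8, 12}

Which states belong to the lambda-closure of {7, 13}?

Start with {7, 13}.
From 13 via lambda: add 6.
From 6 via lambda: add 0.
From 0 via lambda: add 5.
From 5 via lambda: add 15.
From 15 via lambda: add 8, 12.
From 12 via lambda: add 4.
From 4 via lambda: add 3.
From 3 via lambda: add 11.
No new states can be added; the closed set is {0, 3, 4, 5, 6, 7, 8, 11, 12, 13, 15}.

{0, 3, 4, 5, 6, 7, 8, 11, 12, 13, 15}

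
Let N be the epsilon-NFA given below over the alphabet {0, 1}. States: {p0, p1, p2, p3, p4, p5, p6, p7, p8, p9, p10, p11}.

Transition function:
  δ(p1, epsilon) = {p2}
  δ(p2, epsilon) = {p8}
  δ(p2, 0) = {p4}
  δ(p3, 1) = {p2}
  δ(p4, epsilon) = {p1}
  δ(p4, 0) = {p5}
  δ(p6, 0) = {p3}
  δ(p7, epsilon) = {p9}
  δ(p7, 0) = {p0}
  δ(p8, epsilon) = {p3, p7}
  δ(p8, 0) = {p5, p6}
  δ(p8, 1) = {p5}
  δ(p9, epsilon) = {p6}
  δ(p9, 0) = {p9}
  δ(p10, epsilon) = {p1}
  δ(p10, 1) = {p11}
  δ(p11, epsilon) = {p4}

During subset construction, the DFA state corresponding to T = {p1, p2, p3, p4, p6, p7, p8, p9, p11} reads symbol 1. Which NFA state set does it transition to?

p3 on 1 → {p2}.
p8 on 1 → {p5}.
No 1-transition from p1, p2, p4, p6, p7, p9, p11.
Union after reading 1: {p2, p5}.
Now take the epsilon-closure:
From p2 via epsilon: add p8.
From p8 via epsilon: add p3, p7.
From p7 via epsilon: add p9.
From p9 via epsilon: add p6.
No new states can be added; the closed set is {p2, p3, p5, p6, p7, p8, p9}.

{p2, p3, p5, p6, p7, p8, p9}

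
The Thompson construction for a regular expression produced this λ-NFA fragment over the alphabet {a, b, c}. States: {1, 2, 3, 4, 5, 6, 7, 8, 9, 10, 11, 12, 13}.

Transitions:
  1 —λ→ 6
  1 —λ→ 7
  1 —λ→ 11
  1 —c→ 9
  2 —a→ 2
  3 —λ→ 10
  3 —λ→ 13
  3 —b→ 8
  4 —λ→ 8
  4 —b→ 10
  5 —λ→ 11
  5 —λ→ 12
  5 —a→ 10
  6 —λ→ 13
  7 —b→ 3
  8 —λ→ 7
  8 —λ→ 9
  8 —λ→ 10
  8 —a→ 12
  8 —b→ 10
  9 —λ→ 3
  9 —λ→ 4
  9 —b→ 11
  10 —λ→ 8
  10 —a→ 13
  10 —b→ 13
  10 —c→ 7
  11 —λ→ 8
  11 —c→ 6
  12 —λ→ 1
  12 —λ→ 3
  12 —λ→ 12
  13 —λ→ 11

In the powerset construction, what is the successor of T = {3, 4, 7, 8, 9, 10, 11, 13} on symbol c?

10 on c → {7}.
11 on c → {6}.
No c-transition from 3, 4, 7, 8, 9, 13.
Union after reading c: {6, 7}.
Now take the λ-closure:
From 6 via λ: add 13.
From 13 via λ: add 11.
From 11 via λ: add 8.
From 8 via λ: add 9, 10.
From 9 via λ: add 3, 4.
No new states can be added; the closed set is {3, 4, 6, 7, 8, 9, 10, 11, 13}.

{3, 4, 6, 7, 8, 9, 10, 11, 13}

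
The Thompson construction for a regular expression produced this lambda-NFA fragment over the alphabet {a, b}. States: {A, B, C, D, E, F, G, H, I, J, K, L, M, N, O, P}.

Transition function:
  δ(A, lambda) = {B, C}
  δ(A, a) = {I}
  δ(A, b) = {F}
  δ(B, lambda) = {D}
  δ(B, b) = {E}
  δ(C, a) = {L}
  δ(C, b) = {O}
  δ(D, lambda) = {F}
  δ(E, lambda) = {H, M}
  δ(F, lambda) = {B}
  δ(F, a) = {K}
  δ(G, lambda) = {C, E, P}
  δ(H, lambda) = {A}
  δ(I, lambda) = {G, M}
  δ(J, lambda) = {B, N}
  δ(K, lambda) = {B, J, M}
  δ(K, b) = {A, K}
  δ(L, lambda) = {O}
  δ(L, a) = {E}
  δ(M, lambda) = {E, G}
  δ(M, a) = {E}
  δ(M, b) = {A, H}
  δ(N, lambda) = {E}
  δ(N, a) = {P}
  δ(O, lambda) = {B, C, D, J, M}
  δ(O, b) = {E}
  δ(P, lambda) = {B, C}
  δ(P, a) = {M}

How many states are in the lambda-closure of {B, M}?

Start with {B, M}.
From B via lambda: add D.
From M via lambda: add E, G.
From D via lambda: add F.
From E via lambda: add H.
From G via lambda: add C, P.
From H via lambda: add A.
lambda-closure = {A, B, C, D, E, F, G, H, M, P}, which has 10 states.

10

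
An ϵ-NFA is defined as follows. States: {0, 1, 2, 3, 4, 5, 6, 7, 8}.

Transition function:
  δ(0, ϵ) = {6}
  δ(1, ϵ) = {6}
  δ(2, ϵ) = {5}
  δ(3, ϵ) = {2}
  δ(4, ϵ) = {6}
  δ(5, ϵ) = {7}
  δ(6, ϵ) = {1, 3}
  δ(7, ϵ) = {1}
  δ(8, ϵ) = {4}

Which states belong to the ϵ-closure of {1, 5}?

{1, 2, 3, 5, 6, 7}

Start with {1, 5}.
From 1 via ϵ: add 6.
From 5 via ϵ: add 7.
From 6 via ϵ: add 3.
From 3 via ϵ: add 2.
No new states can be added; the closed set is {1, 2, 3, 5, 6, 7}.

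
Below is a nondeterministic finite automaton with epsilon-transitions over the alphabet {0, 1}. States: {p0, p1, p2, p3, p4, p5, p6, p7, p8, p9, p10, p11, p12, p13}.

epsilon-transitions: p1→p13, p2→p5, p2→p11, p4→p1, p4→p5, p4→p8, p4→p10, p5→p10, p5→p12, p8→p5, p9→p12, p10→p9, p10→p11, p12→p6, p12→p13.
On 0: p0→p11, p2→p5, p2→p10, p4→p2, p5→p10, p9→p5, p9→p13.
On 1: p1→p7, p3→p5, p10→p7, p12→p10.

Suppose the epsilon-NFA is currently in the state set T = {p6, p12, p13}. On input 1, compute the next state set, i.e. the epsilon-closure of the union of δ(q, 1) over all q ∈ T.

{p6, p9, p10, p11, p12, p13}

p12 on 1 → {p10}.
No 1-transition from p6, p13.
Union after reading 1: {p10}.
Now take the epsilon-closure:
From p10 via epsilon: add p9, p11.
From p9 via epsilon: add p12.
From p12 via epsilon: add p6, p13.
No new states can be added; the closed set is {p6, p9, p10, p11, p12, p13}.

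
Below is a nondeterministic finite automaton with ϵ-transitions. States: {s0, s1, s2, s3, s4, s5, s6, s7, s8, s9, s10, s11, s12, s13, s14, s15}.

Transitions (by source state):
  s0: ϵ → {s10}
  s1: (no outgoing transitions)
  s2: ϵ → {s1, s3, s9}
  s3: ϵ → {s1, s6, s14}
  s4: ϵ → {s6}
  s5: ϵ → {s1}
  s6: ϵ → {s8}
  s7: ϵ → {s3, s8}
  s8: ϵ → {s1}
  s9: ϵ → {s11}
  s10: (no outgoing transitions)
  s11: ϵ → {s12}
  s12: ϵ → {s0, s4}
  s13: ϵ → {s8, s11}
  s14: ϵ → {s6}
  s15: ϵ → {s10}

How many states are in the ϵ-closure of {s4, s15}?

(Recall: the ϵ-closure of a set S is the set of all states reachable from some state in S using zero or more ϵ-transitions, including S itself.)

6

Start with {s4, s15}.
From s4 via ϵ: add s6.
From s15 via ϵ: add s10.
From s6 via ϵ: add s8.
From s8 via ϵ: add s1.
ϵ-closure = {s1, s4, s6, s8, s10, s15}, which has 6 states.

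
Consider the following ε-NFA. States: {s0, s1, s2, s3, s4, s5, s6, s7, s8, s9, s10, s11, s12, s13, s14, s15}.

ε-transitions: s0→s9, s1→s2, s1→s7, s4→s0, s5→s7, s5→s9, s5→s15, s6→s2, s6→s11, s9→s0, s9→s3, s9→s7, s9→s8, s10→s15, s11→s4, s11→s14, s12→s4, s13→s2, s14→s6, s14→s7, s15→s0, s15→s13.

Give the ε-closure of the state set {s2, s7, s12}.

{s0, s2, s3, s4, s7, s8, s9, s12}

Start with {s2, s7, s12}.
From s12 via ε: add s4.
From s4 via ε: add s0.
From s0 via ε: add s9.
From s9 via ε: add s3, s8.
No new states can be added; the closed set is {s0, s2, s3, s4, s7, s8, s9, s12}.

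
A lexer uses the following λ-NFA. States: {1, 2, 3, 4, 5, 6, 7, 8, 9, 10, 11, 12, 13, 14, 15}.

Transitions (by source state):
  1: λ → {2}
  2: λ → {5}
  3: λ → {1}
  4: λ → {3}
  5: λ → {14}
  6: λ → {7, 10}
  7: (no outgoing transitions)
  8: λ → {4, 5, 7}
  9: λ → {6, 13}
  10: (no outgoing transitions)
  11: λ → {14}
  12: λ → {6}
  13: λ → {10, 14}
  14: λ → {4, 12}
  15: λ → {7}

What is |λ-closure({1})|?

Start with {1}.
From 1 via λ: add 2.
From 2 via λ: add 5.
From 5 via λ: add 14.
From 14 via λ: add 4, 12.
From 4 via λ: add 3.
From 12 via λ: add 6.
From 6 via λ: add 7, 10.
λ-closure = {1, 2, 3, 4, 5, 6, 7, 10, 12, 14}, which has 10 states.

10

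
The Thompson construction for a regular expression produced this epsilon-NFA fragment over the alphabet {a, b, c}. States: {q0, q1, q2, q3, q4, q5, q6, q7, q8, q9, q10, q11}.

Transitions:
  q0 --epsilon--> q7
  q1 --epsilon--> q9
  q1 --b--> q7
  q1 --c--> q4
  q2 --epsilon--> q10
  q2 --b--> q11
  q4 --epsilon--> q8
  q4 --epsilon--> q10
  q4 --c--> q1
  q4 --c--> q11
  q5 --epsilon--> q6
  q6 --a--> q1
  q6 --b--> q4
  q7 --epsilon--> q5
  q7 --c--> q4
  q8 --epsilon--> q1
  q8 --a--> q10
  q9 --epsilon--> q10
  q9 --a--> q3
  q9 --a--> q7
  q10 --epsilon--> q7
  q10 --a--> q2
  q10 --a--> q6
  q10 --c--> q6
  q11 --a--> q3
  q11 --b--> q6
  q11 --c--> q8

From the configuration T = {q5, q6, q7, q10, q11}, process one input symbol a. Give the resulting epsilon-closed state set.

q6 on a → {q1}.
q10 on a → {q2, q6}.
q11 on a → {q3}.
No a-transition from q5, q7.
Union after reading a: {q1, q2, q3, q6}.
Now take the epsilon-closure:
From q1 via epsilon: add q9.
From q2 via epsilon: add q10.
From q10 via epsilon: add q7.
From q7 via epsilon: add q5.
No new states can be added; the closed set is {q1, q2, q3, q5, q6, q7, q9, q10}.

{q1, q2, q3, q5, q6, q7, q9, q10}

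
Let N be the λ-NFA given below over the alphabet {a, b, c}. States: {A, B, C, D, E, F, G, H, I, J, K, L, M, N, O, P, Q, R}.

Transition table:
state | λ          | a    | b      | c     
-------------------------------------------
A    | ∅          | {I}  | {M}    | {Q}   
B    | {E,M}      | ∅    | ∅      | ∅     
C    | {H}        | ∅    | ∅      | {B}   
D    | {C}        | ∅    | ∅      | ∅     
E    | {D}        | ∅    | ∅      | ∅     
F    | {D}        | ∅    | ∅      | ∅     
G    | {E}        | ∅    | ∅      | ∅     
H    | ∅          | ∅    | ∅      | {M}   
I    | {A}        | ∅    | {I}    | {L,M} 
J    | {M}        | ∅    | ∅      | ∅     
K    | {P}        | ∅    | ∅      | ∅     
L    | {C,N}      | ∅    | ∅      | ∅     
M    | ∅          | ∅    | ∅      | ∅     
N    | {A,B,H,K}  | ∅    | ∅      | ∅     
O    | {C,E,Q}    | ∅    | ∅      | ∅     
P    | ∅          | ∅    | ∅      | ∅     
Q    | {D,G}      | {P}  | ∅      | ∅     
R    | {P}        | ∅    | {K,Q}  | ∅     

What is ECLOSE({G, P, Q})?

{C, D, E, G, H, P, Q}

Start with {G, P, Q}.
From G via λ: add E.
From Q via λ: add D.
From D via λ: add C.
From C via λ: add H.
No new states can be added; the closed set is {C, D, E, G, H, P, Q}.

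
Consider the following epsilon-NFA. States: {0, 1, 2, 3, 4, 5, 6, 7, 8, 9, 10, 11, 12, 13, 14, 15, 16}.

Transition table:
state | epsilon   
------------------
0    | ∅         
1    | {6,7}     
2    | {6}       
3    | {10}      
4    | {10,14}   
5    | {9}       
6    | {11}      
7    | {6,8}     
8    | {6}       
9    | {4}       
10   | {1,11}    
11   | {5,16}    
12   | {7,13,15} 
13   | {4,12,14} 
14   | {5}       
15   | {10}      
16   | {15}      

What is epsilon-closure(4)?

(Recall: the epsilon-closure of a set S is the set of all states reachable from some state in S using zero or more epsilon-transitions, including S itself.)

{1, 4, 5, 6, 7, 8, 9, 10, 11, 14, 15, 16}

Start with {4}.
From 4 via epsilon: add 10, 14.
From 10 via epsilon: add 1, 11.
From 14 via epsilon: add 5.
From 1 via epsilon: add 6, 7.
From 5 via epsilon: add 9.
From 11 via epsilon: add 16.
From 7 via epsilon: add 8.
From 16 via epsilon: add 15.
No new states can be added; the closed set is {1, 4, 5, 6, 7, 8, 9, 10, 11, 14, 15, 16}.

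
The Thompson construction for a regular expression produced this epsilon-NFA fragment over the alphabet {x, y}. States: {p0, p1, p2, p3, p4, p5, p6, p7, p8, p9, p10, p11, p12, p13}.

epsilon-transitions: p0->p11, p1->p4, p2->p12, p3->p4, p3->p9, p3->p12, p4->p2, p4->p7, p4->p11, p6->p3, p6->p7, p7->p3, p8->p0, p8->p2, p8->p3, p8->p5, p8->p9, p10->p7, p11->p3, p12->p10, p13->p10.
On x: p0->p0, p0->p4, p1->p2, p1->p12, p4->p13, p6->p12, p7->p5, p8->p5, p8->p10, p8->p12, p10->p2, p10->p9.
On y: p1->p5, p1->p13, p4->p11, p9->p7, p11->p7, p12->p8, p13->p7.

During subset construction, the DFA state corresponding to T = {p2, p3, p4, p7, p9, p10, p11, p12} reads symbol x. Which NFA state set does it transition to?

p4 on x → {p13}.
p7 on x → {p5}.
p10 on x → {p2, p9}.
No x-transition from p2, p3, p9, p11, p12.
Union after reading x: {p2, p5, p9, p13}.
Now take the epsilon-closure:
From p2 via epsilon: add p12.
From p13 via epsilon: add p10.
From p10 via epsilon: add p7.
From p7 via epsilon: add p3.
From p3 via epsilon: add p4.
From p4 via epsilon: add p11.
No new states can be added; the closed set is {p2, p3, p4, p5, p7, p9, p10, p11, p12, p13}.

{p2, p3, p4, p5, p7, p9, p10, p11, p12, p13}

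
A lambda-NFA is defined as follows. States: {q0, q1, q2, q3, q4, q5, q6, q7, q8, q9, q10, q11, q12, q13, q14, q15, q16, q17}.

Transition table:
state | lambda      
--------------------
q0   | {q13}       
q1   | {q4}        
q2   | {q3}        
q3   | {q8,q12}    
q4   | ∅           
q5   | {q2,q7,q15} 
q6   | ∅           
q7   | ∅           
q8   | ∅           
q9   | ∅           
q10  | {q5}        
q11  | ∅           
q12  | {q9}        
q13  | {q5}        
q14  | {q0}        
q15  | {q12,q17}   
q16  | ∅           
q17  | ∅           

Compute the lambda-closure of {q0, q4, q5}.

Start with {q0, q4, q5}.
From q0 via lambda: add q13.
From q5 via lambda: add q2, q7, q15.
From q2 via lambda: add q3.
From q15 via lambda: add q12, q17.
From q3 via lambda: add q8.
From q12 via lambda: add q9.
No new states can be added; the closed set is {q0, q2, q3, q4, q5, q7, q8, q9, q12, q13, q15, q17}.

{q0, q2, q3, q4, q5, q7, q8, q9, q12, q13, q15, q17}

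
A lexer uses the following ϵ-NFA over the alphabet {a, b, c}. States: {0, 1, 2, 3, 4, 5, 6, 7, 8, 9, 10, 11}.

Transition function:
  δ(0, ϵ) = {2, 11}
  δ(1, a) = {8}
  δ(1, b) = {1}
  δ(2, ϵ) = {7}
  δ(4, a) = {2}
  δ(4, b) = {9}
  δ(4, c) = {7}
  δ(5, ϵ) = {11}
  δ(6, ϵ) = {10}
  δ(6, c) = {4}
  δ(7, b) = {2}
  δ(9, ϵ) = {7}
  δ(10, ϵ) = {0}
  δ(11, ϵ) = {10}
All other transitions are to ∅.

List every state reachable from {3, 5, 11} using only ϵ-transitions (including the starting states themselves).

{0, 2, 3, 5, 7, 10, 11}

Start with {3, 5, 11}.
From 11 via ϵ: add 10.
From 10 via ϵ: add 0.
From 0 via ϵ: add 2.
From 2 via ϵ: add 7.
No new states can be added; the closed set is {0, 2, 3, 5, 7, 10, 11}.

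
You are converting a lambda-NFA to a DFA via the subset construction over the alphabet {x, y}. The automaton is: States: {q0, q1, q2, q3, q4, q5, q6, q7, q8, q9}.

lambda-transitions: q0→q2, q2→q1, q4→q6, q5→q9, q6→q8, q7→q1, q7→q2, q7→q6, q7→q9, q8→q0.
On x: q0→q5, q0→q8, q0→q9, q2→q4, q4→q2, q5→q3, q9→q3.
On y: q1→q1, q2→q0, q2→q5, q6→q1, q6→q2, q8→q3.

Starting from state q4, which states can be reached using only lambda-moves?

Start with {q4}.
From q4 via lambda: add q6.
From q6 via lambda: add q8.
From q8 via lambda: add q0.
From q0 via lambda: add q2.
From q2 via lambda: add q1.
No new states can be added; the closed set is {q0, q1, q2, q4, q6, q8}.

{q0, q1, q2, q4, q6, q8}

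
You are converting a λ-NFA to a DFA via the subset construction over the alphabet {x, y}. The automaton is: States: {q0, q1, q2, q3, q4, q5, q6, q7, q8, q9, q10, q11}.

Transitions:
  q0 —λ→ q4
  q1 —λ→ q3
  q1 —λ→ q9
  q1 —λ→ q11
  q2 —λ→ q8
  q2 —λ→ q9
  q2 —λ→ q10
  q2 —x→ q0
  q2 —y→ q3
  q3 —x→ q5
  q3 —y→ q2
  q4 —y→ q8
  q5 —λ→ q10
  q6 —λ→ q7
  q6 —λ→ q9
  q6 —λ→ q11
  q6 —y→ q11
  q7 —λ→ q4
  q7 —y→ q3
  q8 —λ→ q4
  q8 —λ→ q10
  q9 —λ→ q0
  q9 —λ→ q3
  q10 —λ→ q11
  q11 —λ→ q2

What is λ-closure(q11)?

{q0, q2, q3, q4, q8, q9, q10, q11}

Start with {q11}.
From q11 via λ: add q2.
From q2 via λ: add q8, q9, q10.
From q8 via λ: add q4.
From q9 via λ: add q0, q3.
No new states can be added; the closed set is {q0, q2, q3, q4, q8, q9, q10, q11}.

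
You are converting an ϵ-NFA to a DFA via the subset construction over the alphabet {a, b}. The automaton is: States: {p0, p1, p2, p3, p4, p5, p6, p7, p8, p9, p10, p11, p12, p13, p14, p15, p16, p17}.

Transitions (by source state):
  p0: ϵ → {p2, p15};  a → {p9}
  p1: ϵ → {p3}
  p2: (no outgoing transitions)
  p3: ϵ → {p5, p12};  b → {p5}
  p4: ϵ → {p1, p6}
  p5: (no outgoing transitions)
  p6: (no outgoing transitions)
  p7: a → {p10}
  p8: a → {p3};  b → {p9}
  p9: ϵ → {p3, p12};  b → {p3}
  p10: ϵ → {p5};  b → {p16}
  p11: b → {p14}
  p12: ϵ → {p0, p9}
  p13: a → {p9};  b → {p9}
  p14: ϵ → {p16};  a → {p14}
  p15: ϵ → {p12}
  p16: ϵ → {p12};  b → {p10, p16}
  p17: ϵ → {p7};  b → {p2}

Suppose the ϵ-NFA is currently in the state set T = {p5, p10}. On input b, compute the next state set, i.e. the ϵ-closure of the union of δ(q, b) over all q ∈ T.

{p0, p2, p3, p5, p9, p12, p15, p16}

p10 on b → {p16}.
No b-transition from p5.
Union after reading b: {p16}.
Now take the ϵ-closure:
From p16 via ϵ: add p12.
From p12 via ϵ: add p0, p9.
From p0 via ϵ: add p2, p15.
From p9 via ϵ: add p3.
From p3 via ϵ: add p5.
No new states can be added; the closed set is {p0, p2, p3, p5, p9, p12, p15, p16}.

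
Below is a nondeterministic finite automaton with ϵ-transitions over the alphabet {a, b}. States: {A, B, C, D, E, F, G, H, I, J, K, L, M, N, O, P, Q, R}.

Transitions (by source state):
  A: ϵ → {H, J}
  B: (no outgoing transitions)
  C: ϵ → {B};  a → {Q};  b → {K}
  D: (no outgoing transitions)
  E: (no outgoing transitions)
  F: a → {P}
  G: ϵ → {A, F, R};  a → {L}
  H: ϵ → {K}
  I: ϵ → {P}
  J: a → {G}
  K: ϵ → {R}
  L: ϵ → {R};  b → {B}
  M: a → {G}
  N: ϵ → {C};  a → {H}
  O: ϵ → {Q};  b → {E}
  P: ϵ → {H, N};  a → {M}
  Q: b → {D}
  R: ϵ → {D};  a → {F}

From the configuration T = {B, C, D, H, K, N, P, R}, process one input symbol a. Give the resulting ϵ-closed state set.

{D, F, H, K, M, Q, R}

C on a → {Q}.
N on a → {H}.
P on a → {M}.
R on a → {F}.
No a-transition from B, D, H, K.
Union after reading a: {F, H, M, Q}.
Now take the ϵ-closure:
From H via ϵ: add K.
From K via ϵ: add R.
From R via ϵ: add D.
No new states can be added; the closed set is {D, F, H, K, M, Q, R}.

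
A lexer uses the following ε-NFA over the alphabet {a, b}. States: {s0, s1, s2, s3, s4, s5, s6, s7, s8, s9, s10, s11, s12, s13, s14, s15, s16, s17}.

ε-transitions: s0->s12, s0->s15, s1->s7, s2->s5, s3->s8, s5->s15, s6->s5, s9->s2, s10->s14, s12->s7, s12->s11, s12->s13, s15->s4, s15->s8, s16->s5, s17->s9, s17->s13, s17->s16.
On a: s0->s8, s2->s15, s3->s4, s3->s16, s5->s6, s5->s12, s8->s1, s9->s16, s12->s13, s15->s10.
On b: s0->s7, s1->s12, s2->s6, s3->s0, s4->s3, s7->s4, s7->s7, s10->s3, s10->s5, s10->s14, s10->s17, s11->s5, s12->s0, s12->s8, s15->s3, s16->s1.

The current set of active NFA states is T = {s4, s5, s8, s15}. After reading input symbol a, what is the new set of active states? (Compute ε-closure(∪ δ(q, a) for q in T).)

s5 on a → {s6, s12}.
s8 on a → {s1}.
s15 on a → {s10}.
No a-transition from s4.
Union after reading a: {s1, s6, s10, s12}.
Now take the ε-closure:
From s1 via ε: add s7.
From s6 via ε: add s5.
From s10 via ε: add s14.
From s12 via ε: add s11, s13.
From s5 via ε: add s15.
From s15 via ε: add s4, s8.
No new states can be added; the closed set is {s1, s4, s5, s6, s7, s8, s10, s11, s12, s13, s14, s15}.

{s1, s4, s5, s6, s7, s8, s10, s11, s12, s13, s14, s15}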